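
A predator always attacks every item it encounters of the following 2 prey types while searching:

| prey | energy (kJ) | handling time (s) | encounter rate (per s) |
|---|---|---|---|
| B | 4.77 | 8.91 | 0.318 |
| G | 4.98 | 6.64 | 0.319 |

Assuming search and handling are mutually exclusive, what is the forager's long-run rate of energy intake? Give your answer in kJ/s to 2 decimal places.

0.52 kJ/s

R = Σλ_iE_i / (1 + Σλ_ih_i)
Numerator: 0.318×4.77 + 0.319×4.98 = 3.105
Denominator: 1 + 0.318×8.91 + 0.319×6.64 = 5.952
R = 3.105/5.952 = 0.5218 kJ/s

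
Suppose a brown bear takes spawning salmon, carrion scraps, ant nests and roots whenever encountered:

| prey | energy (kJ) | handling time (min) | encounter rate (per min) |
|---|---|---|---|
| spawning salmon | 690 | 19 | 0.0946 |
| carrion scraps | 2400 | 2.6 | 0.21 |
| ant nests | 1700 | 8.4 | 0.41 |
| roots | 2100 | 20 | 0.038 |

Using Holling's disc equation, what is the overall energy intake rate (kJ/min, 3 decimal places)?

R = Σλ_iE_i / (1 + Σλ_ih_i)
Numerator: 0.0946×690 + 0.21×2400 + 0.41×1700 + 0.038×2100 = 1346
Denominator: 1 + 0.0946×19 + 0.21×2.6 + 0.41×8.4 + 0.038×20 = 7.547
R = 1346/7.547 = 178.3 kJ/min

178.349 kJ/min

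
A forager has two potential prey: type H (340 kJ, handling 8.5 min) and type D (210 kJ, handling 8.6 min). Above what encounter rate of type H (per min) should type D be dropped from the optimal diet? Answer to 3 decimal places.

Drop type D once their profitability E₂/h₂ falls below the rate achievable on type H alone: E₂/h₂ = λE₁/(1 + λh₁).
Solve for λ: λE₁h₂ = E₂(1 + λh₁) → λ(E₁h₂ − E₂h₁) = E₂ → λ = E₂/(E₁h₂ − E₂h₁).
λ = 210/(340×8.6 − 210×8.5) = 210/1139 = 0.1844 per min.

0.184 per min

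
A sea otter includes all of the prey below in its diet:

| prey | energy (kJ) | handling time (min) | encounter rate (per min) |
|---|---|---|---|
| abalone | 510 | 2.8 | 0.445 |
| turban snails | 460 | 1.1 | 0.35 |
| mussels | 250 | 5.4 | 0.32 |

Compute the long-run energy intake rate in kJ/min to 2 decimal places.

107.35 kJ/min

R = Σλ_iE_i / (1 + Σλ_ih_i)
Numerator: 0.445×510 + 0.35×460 + 0.32×250 = 468
Denominator: 1 + 0.445×2.8 + 0.35×1.1 + 0.32×5.4 = 4.359
R = 468/4.359 = 107.4 kJ/min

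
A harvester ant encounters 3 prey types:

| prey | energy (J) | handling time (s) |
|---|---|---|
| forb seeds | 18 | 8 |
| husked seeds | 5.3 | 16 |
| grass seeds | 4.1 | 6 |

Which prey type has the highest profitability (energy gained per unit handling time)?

forb seeds

Profitability E/h (J/s): forb seeds = 18/8 = 2.25, husked seeds = 5.3/16 = 0.331, grass seeds = 4.1/6 = 0.683.
Ranked: forb seeds > grass seeds > husked seeds.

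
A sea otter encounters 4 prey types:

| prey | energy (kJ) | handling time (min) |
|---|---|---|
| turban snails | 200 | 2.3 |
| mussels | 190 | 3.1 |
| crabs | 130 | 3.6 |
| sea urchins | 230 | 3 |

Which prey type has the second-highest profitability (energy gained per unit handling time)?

In descending order of E/h:
turban snails: 200/2.3 = 87 kJ/min
sea urchins: 230/3 = 76.7 kJ/min
mussels: 190/3.1 = 61.3 kJ/min
crabs: 130/3.6 = 36.1 kJ/min

sea urchins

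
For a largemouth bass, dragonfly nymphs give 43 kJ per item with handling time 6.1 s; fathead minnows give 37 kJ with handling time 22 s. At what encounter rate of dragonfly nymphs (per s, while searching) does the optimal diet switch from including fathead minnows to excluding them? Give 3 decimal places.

0.051 per s

At the threshold, the rate on dragonfly nymphs alone equals the profitability of fathead minnows: λ·43/(1 + λ·6.1) = 37/22 = 1.682.
Rearranging, λ(43 − 1.682×6.1) = 1.682, so λ = 1.682/32.74 = 0.05137 per s.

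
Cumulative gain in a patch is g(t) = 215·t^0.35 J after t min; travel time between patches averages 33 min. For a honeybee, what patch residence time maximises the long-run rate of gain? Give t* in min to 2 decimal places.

Maximise g(t)/(T+t): set derivative to zero → g'(t)(T+t) = g(t).
g'(t) = 0.35·215·t^-0.65. Setting 0.35·215·t^-0.65 = 215·t^0.35/(33+t) gives 0.35(33+t) = t, so 0.65·t = 0.35×33.
t* = 0.35×33/0.65 = 17.77 min.

17.77 min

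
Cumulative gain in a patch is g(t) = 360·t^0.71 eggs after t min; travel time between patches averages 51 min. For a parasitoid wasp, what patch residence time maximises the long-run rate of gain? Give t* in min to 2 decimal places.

Maximise g(t)/(T+t): set derivative to zero → g'(t)(T+t) = g(t).
g'(t) = 0.71·360·t^-0.29. Setting 0.71·360·t^-0.29 = 360·t^0.71/(51+t) gives 0.71(51+t) = t, so 0.29·t = 0.71×51.
t* = 0.71×51/0.29 = 124.9 min.

124.86 min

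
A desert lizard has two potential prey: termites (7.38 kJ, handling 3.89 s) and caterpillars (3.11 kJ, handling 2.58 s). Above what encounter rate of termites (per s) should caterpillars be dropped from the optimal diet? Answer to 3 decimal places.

Drop caterpillars once their profitability E₂/h₂ falls below the rate achievable on termites alone: E₂/h₂ = λE₁/(1 + λh₁).
Solve for λ: λE₁h₂ = E₂(1 + λh₁) → λ(E₁h₂ − E₂h₁) = E₂ → λ = E₂/(E₁h₂ − E₂h₁).
λ = 3.11/(7.38×2.58 − 3.11×3.89) = 3.11/6.943 = 0.448 per s.

0.448 per s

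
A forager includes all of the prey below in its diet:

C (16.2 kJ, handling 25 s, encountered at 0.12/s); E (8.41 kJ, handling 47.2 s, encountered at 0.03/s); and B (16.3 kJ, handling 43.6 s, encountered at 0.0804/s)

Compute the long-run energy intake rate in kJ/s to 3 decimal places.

0.393 kJ/s

R = (0.12×16.2 + 0.03×8.41 + 0.0804×16.3) / (1 + 0.12×25 + 0.03×47.2 + 0.0804×43.6) = 3.507/8.921 = 0.3931 kJ/s.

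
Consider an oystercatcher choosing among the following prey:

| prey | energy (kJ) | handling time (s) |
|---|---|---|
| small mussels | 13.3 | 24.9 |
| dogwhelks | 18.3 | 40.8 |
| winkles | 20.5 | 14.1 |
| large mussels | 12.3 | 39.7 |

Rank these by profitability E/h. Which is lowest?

large mussels

Profitability E/h (kJ/s): small mussels = 13.3/24.9 = 0.534, dogwhelks = 18.3/40.8 = 0.449, winkles = 20.5/14.1 = 1.45, large mussels = 12.3/39.7 = 0.31.
Ranked: winkles > small mussels > dogwhelks > large mussels.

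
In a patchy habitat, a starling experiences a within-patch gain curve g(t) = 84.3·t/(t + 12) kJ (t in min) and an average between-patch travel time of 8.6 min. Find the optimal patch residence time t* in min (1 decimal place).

10.2 min

Maximise g(t)/(T+t): set derivative to zero → g'(t)(T+t) = g(t).
g'(t) = 84.3·12/(t + 12)². Setting 84.3·12/(t+12)² = 84.3t/[(t+12)(8.6+t)] gives 12(8.6+t) = t(t+12), so t² = 12×8.6 = 103.2.
t* = √103.2 = 10.16 min.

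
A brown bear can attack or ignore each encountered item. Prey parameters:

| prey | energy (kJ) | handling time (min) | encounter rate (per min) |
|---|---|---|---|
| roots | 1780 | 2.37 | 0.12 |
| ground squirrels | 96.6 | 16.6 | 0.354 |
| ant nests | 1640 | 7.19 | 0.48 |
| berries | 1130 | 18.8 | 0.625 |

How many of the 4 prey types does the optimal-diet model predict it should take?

2

E/h in descending order: roots 751, ant nests 228, berries 60.1, ground squirrels 5.82 kJ/min. The optimal diet is the largest prefix of this list for which every included type satisfies E_i/h_i > R on the types above it.
Rate on top 1: 166.3. ant nests: 228 > 166.3 → include.
Rate on top 2: 211.3. berries: 60.1 < 211.3 → exclude; stop.
Optimal diet: roots, ant nests — 2 of 4 types.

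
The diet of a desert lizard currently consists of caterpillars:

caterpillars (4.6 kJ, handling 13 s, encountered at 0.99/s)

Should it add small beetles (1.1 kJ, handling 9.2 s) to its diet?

No

On caterpillars alone, R = ΣλE/(1+Σλh) = 4.554/13.87 = 0.3283 kJ/s.
small beetles: E/h = 1.1/9.2 = 0.1196 kJ/s.
Since 0.1196 < R, time spent handling small beetles is better spent searching.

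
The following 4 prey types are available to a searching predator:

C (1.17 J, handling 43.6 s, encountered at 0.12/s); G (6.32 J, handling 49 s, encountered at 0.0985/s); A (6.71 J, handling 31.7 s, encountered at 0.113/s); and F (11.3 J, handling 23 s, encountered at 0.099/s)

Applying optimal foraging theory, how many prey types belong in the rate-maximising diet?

Profitabilities (E/h, J/s): F 0.491, A 0.212, G 0.129, C 0.0268. Add prey in this order while the next type's profitability exceeds the intake rate on those already taken.
Rate on top 1: 0.3414. A: 0.212 < 0.3414 → exclude; stop.
Optimal diet: F — 1 of 4 types.

1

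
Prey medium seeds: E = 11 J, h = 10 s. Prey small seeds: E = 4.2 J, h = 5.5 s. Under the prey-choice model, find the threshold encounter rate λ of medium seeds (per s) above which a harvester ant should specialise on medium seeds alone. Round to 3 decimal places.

0.227 per s

Drop small seeds once their profitability E₂/h₂ falls below the rate achievable on medium seeds alone: E₂/h₂ = λE₁/(1 + λh₁).
Solve for λ: λE₁h₂ = E₂(1 + λh₁) → λ(E₁h₂ − E₂h₁) = E₂ → λ = E₂/(E₁h₂ − E₂h₁).
λ = 4.2/(11×5.5 − 4.2×10) = 4.2/18.5 = 0.227 per s.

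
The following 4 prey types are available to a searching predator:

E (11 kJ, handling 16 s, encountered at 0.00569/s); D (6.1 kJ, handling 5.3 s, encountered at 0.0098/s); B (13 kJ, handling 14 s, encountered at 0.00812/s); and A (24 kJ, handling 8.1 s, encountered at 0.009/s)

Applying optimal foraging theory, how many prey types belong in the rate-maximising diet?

E/h in descending order: A 2.96, D 1.15, B 0.929, E 0.688 kJ/s. The optimal diet is the largest prefix of this list for which every included type satisfies E_i/h_i > R on the types above it.
Rate on top 1: 0.2013. D: 1.15 > 0.2013 → include.
Rate on top 2: 0.2452. B: 0.929 > 0.2452 → include.
Rate on top 3: 0.3079. E: 0.688 > 0.3079 → include.
Optimal diet: A, D, B, E — 4 of 4 types.

4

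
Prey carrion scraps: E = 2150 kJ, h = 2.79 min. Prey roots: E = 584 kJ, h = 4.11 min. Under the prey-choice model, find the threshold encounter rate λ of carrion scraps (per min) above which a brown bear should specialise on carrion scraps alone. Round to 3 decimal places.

Drop roots once their profitability E₂/h₂ falls below the rate achievable on carrion scraps alone: E₂/h₂ = λE₁/(1 + λh₁).
Solve for λ: λE₁h₂ = E₂(1 + λh₁) → λ(E₁h₂ − E₂h₁) = E₂ → λ = E₂/(E₁h₂ − E₂h₁).
λ = 584/(2150×4.11 − 584×2.79) = 584/7207 = 0.08103 per min.

0.081 per min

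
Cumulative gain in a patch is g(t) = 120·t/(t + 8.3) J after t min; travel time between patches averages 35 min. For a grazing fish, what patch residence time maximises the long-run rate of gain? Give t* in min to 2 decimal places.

17.04 min

Optimal t* satisfies g'(t*) = g(t*)/(T + t*).
g'(t) = 120·8.3/(t + 8.3)². Setting 120·8.3/(t+8.3)² = 120t/[(t+8.3)(35+t)] gives 8.3(35+t) = t(t+8.3), so t² = 8.3×35 = 290.5.
t* = √290.5 = 17.04 min.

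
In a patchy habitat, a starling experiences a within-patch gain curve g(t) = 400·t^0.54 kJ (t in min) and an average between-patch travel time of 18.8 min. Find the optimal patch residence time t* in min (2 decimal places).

Optimal t* satisfies g'(t*) = g(t*)/(T + t*).
g'(t) = 0.54·400·t^-0.46. Setting 0.54·400·t^-0.46 = 400·t^0.54/(18.8+t) gives 0.54(18.8+t) = t, so 0.46·t = 0.54×18.8.
t* = 0.54×18.8/0.46 = 22.07 min.

22.07 min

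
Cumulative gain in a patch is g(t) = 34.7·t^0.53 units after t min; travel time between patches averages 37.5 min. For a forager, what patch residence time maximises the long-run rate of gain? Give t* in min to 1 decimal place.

42.3 min

Optimal t* satisfies g'(t*) = g(t*)/(T + t*).
g'(t) = 0.53·34.7·t^-0.47. Setting 0.53·34.7·t^-0.47 = 34.7·t^0.53/(37.5+t) gives 0.53(37.5+t) = t, so 0.47·t = 0.53×37.5.
t* = 0.53×37.5/0.47 = 42.29 min.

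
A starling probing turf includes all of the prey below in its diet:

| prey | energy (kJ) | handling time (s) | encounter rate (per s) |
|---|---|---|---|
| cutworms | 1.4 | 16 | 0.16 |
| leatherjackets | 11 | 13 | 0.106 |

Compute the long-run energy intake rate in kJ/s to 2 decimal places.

0.28 kJ/s

Energy encountered per unit search time: 0.16×1.4 + 0.106×11 = 1.39 kJ/s.
Handling time per unit search time: 0.16×16 + 0.106×13 = 3.938.
Rate = 1.39/(1 + 3.938) = 0.2815 kJ/s.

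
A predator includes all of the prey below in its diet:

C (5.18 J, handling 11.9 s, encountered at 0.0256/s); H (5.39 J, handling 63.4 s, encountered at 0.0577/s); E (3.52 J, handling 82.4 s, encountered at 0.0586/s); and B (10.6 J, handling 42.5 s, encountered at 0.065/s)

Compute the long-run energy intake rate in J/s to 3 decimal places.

R = (0.0256×5.18 + 0.0577×5.39 + 0.0586×3.52 + 0.065×10.6) / (1 + 0.0256×11.9 + 0.0577×63.4 + 0.0586×82.4 + 0.065×42.5) = 1.339/12.55 = 0.1067 J/s.

0.107 J/s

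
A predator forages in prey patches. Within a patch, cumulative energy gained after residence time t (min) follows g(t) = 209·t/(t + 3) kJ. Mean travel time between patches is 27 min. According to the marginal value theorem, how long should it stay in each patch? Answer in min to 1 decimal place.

9.0 min

Maximise g(t)/(T+t): set derivative to zero → g'(t)(T+t) = g(t).
g'(t) = 209·3/(t + 3)². Setting 209·3/(t+3)² = 209t/[(t+3)(27+t)] gives 3(27+t) = t(t+3), so t² = 3×27 = 81.
t* = √81 = 9 min.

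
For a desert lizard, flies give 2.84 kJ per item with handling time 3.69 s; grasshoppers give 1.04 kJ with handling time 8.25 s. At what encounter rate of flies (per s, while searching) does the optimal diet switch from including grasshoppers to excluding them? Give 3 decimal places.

At the threshold, the rate on flies alone equals the profitability of grasshoppers: λ·2.84/(1 + λ·3.69) = 1.04/8.25 = 0.1261.
Rearranging, λ(2.84 − 0.1261×3.69) = 0.1261, so λ = 0.1261/2.375 = 0.05308 per s.

0.053 per s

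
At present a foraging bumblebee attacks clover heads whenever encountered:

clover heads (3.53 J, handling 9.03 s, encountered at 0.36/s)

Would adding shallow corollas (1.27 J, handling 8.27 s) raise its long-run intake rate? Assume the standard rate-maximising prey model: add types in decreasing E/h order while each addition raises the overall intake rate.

No

Intake rate on the current diet: R = (0.36×3.53) / (1 + 0.36×9.03) = 1.271/4.251 = 0.299 J/s.
Profitability of shallow corollas: 1.27/8.27 = 0.1536 J/s.
0.1536 < 0.299, so adding shallow corollas would lower the average — exclude it.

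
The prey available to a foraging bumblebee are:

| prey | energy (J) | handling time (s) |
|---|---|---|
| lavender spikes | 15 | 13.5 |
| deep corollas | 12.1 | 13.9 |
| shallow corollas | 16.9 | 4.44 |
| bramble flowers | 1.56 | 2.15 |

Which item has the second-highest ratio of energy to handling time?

lavender spikes

Profitability E/h (J/s): lavender spikes = 15/13.5 = 1.11, deep corollas = 12.1/13.9 = 0.871, shallow corollas = 16.9/4.44 = 3.81, bramble flowers = 1.56/2.15 = 0.726.
Ranked: shallow corollas > lavender spikes > deep corollas > bramble flowers.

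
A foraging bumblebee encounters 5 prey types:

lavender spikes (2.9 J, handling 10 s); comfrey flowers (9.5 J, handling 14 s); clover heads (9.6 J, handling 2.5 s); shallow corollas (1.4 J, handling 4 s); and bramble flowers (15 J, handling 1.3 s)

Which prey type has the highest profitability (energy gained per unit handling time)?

bramble flowers

Profitability E/h (J/s): lavender spikes = 2.9/10 = 0.29, comfrey flowers = 9.5/14 = 0.679, clover heads = 9.6/2.5 = 3.84, shallow corollas = 1.4/4 = 0.35, bramble flowers = 15/1.3 = 11.5.
Ranked: bramble flowers > clover heads > comfrey flowers > shallow corollas > lavender spikes.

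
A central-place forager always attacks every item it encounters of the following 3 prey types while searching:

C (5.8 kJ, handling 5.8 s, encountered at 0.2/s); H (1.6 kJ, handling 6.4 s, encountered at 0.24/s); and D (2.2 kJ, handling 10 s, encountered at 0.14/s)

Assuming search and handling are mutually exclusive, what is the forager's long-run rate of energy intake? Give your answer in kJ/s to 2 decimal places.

R = Σλ_iE_i / (1 + Σλ_ih_i)
Numerator: 0.2×5.8 + 0.24×1.6 + 0.14×2.2 = 1.852
Denominator: 1 + 0.2×5.8 + 0.24×6.4 + 0.14×10 = 5.096
R = 1.852/5.096 = 0.3634 kJ/s

0.36 kJ/s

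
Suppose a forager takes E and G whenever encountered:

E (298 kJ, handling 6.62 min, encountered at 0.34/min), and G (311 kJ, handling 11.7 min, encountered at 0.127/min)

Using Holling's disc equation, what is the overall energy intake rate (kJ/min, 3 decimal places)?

29.729 kJ/min

R = (0.34×298 + 0.127×311) / (1 + 0.34×6.62 + 0.127×11.7) = 140.8/4.737 = 29.73 kJ/min.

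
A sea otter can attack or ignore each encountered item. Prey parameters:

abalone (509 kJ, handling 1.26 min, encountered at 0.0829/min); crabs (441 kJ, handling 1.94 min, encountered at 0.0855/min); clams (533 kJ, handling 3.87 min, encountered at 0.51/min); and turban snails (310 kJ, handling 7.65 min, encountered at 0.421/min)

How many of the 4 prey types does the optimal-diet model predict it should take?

3

Rank by E/h (kJ/min): abalone 404, crabs 227, clams 138, turban snails 40.5. Include each in turn until the next type's E/h falls below the running intake rate.
Rate on top 1: 38.21. crabs: 227 > 38.21 → include.
Rate on top 2: 62.9. clams: 138 > 62.9 → include.
Rate on top 3: 108.4. turban snails: 40.5 < 108.4 → exclude; stop.
Optimal diet: abalone, crabs, clams — 3 of 4 types.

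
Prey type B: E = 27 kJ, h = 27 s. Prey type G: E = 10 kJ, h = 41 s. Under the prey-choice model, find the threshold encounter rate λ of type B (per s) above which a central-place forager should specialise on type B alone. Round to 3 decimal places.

0.012 per s

The zero-one rule: include type G iff E₂/h₂ > λE₁/(1+λh₁). Equality gives the switch point.
λE₁h₂ = E₂ + λE₂h₁ ⇒ λ = E₂/(E₁h₂ − E₂h₁) = 10/(1107 − 270) = 0.01195 per s.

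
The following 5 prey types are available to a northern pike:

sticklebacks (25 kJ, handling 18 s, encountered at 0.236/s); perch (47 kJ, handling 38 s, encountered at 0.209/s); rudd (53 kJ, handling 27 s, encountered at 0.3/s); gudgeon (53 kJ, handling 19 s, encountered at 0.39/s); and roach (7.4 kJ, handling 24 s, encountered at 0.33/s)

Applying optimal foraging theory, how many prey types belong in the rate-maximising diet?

1

E/h in descending order: gudgeon 2.79, rudd 1.96, sticklebacks 1.39, perch 1.24, roach 0.308 kJ/s. The optimal diet is the largest prefix of this list for which every included type satisfies E_i/h_i > R on the types above it.
Rate on top 1: 2.458. rudd: 1.96 < 2.458 → exclude; stop.
Optimal diet: gudgeon — 1 of 5 types.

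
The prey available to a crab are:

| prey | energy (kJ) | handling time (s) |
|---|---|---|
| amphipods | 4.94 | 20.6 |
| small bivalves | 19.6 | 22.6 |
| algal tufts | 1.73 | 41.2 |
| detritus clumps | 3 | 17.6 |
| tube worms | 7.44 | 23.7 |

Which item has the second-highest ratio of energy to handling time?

In descending order of E/h:
small bivalves: 19.6/22.6 = 0.867 kJ/s
tube worms: 7.44/23.7 = 0.314 kJ/s
amphipods: 4.94/20.6 = 0.24 kJ/s
detritus clumps: 3/17.6 = 0.17 kJ/s
algal tufts: 1.73/41.2 = 0.042 kJ/s

tube worms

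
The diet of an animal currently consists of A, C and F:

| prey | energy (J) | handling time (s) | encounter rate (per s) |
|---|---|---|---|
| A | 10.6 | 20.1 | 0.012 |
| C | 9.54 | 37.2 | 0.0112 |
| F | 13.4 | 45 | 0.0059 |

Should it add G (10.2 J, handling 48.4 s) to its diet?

Intake rate on the current diet: R = (0.012×10.6 + 0.0112×9.54 + 0.0059×13.4) / (1 + 0.012×20.1 + 0.0112×37.2 + 0.0059×45) = 0.3131/1.923 = 0.1628 J/s.
G: E/h = 10.2/48.4 = 0.2107 J/s.
0.2107 > 0.1628, so adding G raises the average — include it.

Yes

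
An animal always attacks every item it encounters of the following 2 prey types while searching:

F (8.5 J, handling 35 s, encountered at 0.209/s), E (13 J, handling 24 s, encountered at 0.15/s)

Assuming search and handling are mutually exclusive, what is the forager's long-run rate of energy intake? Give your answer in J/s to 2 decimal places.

0.31 J/s

R = Σλ_iE_i / (1 + Σλ_ih_i)
Numerator: 0.209×8.5 + 0.15×13 = 3.726
Denominator: 1 + 0.209×35 + 0.15×24 = 11.91
R = 3.726/11.91 = 0.3128 J/s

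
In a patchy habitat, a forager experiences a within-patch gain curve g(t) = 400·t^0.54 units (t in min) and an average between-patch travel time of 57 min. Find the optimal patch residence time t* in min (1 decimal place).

Maximise g(t)/(T+t): set derivative to zero → g'(t)(T+t) = g(t).
g'(t) = 0.54·400·t^-0.46. Setting 0.54·400·t^-0.46 = 400·t^0.54/(57+t) gives 0.54(57+t) = t, so 0.46·t = 0.54×57.
t* = 0.54×57/0.46 = 66.91 min.

66.9 min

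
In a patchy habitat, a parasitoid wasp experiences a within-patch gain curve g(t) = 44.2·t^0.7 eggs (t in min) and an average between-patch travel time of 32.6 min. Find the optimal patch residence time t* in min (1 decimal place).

Optimal t* satisfies g'(t*) = g(t*)/(T + t*).
g'(t) = 0.7·44.2·t^-0.3. Setting 0.7·44.2·t^-0.3 = 44.2·t^0.7/(32.6+t) gives 0.7(32.6+t) = t, so 0.30·t = 0.7×32.6.
t* = 0.7×32.6/0.30 = 76.07 min.

76.1 min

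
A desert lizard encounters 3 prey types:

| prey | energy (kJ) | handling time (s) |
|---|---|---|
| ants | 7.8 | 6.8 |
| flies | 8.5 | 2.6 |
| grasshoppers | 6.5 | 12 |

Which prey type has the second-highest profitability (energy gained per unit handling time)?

ants

In descending order of E/h:
flies: 8.5/2.6 = 3.27 kJ/s
ants: 7.8/6.8 = 1.15 kJ/s
grasshoppers: 6.5/12 = 0.542 kJ/s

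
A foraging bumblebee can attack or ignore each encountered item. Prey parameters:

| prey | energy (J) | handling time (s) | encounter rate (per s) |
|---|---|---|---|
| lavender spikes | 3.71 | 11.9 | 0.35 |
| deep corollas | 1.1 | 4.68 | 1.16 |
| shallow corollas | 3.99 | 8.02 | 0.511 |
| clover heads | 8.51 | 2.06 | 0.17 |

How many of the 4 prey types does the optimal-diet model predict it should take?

E/h in descending order: clover heads 4.13, shallow corollas 0.498, lavender spikes 0.312, deep corollas 0.235 J/s. The optimal diet is the largest prefix of this list for which every included type satisfies E_i/h_i > R on the types above it.
Rate on top 1: 1.071. shallow corollas: 0.498 < 1.071 → exclude; stop.
Optimal diet: clover heads — 1 of 4 types.

1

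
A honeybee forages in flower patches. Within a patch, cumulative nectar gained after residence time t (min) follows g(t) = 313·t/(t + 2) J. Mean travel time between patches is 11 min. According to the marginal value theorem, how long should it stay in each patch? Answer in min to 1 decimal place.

4.7 min

Optimal t* satisfies g'(t*) = g(t*)/(T + t*).
g'(t) = 313·2/(t + 2)². Setting 313·2/(t+2)² = 313t/[(t+2)(11+t)] gives 2(11+t) = t(t+2), so t² = 2×11 = 22.
t* = √22 = 4.69 min.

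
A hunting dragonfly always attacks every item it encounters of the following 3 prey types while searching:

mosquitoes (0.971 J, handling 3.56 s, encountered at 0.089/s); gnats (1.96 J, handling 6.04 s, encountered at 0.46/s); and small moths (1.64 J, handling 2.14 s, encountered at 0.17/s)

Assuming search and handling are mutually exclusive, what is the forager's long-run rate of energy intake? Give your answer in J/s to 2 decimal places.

0.28 J/s

R = Σλ_iE_i / (1 + Σλ_ih_i)
Numerator: 0.089×0.971 + 0.46×1.96 + 0.17×1.64 = 1.267
Denominator: 1 + 0.089×3.56 + 0.46×6.04 + 0.17×2.14 = 4.459
R = 1.267/4.459 = 0.2841 J/s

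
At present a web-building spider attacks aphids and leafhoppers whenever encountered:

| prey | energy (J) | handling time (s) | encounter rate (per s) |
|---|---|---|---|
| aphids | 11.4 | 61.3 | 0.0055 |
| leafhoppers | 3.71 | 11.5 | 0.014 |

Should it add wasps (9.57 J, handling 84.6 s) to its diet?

Current rate: (0.0055×11.4 + 0.014×3.71)/(1 + 0.0055×61.3 + 0.014×11.5) = 0.07652 J/s.
wasps: E/h = 9.57/84.6 = 0.1131 J/s.
0.1131 > 0.07652, so adding wasps raises the average — include it.

Yes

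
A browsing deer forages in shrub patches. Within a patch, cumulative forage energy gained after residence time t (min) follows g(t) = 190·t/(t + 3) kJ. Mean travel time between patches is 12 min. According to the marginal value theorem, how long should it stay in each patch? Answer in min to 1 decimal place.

Optimal t* satisfies g'(t*) = g(t*)/(T + t*).
g'(t) = 190·3/(t + 3)². Setting 190·3/(t+3)² = 190t/[(t+3)(12+t)] gives 3(12+t) = t(t+3), so t² = 3×12 = 36.
t* = √36 = 6 min.

6.0 min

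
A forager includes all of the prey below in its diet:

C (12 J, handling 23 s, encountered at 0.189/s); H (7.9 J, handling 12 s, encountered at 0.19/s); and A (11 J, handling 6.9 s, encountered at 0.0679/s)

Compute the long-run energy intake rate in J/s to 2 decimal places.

0.56 J/s

Energy encountered per unit search time: 0.189×12 + 0.19×7.9 + 0.0679×11 = 4.516 J/s.
Handling time per unit search time: 0.189×23 + 0.19×12 + 0.0679×6.9 = 7.096.
Rate = 4.516/(1 + 7.096) = 0.5578 J/s.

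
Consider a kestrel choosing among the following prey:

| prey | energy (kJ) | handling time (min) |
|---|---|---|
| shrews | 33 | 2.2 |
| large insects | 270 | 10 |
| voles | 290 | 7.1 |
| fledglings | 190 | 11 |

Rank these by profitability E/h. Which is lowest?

In descending order of E/h:
voles: 290/7.1 = 40.8 kJ/min
large insects: 270/10 = 27 kJ/min
fledglings: 190/11 = 17.3 kJ/min
shrews: 33/2.2 = 15 kJ/min

shrews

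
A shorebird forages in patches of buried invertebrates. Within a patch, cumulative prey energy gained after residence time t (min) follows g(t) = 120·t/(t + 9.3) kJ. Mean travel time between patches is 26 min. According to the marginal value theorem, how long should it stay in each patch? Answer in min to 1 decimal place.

15.5 min

By the marginal value theorem, leave when the instantaneous gain rate g'(t) equals the habitat-wide average g(t)/(T + t).
g'(t) = 120·9.3/(t + 9.3)². Setting 120·9.3/(t+9.3)² = 120t/[(t+9.3)(26+t)] gives 9.3(26+t) = t(t+9.3), so t² = 9.3×26 = 241.8.
t* = √241.8 = 15.55 min.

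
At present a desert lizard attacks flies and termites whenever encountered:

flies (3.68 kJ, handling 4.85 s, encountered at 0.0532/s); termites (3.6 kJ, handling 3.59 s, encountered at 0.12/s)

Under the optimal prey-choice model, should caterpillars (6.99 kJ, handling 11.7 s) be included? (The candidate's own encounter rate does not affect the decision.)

Yes

On flies and termites alone, R = ΣλE/(1+Σλh) = 0.6278/1.689 = 0.3717 kJ/s.
caterpillars: E/h = 6.99/11.7 = 0.5974 kJ/s.
Since 0.5974 > R, including caterpillars increases the long-run rate.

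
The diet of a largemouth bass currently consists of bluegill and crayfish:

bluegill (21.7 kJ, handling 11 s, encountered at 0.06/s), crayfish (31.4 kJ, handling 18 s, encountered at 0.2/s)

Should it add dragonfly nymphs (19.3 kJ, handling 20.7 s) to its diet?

No

Current rate: (0.06×21.7 + 0.2×31.4)/(1 + 0.06×11 + 0.2×18) = 1.441 kJ/s.
Profitability of dragonfly nymphs: 19.3/20.7 = 0.9324 kJ/s.
0.9324 < 1.441, so adding dragonfly nymphs would lower the average — exclude it.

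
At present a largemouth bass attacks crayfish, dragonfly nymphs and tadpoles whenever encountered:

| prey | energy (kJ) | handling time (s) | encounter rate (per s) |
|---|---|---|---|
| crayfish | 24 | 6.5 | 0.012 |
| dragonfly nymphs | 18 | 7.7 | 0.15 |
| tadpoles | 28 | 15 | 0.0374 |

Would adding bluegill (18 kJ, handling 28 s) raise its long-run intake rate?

No

On crayfish, dragonfly nymphs and tadpoles alone, R = ΣλE/(1+Σλh) = 4.035/2.794 = 1.444 kJ/s.
bluegill: E/h = 18/28 = 0.6429 kJ/s.
0.6429 < 1.444, so adding bluegill would lower the average — exclude it.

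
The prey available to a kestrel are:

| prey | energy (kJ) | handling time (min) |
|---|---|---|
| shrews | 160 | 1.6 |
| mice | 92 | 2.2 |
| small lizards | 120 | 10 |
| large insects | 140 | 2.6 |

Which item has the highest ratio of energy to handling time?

shrews

In descending order of E/h:
shrews: 160/1.6 = 100 kJ/min
large insects: 140/2.6 = 53.8 kJ/min
mice: 92/2.2 = 41.8 kJ/min
small lizards: 120/10 = 12 kJ/min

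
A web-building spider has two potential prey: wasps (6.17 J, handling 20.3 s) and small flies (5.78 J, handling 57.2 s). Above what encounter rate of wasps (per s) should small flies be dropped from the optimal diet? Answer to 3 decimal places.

At the threshold, the rate on wasps alone equals the profitability of small flies: λ·6.17/(1 + λ·20.3) = 5.78/57.2 = 0.101.
Rearranging, λ(6.17 − 0.101×20.3) = 0.101, so λ = 0.101/4.119 = 0.02453 per s.

0.025 per s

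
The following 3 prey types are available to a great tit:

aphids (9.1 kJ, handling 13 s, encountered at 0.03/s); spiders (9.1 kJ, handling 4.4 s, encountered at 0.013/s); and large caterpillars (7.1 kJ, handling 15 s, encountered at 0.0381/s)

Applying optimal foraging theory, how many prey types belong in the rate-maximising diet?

Profitabilities (E/h, kJ/s): spiders 2.07, aphids 0.7, large caterpillars 0.473. Add prey in this order while the next type's profitability exceeds the intake rate on those already taken.
Rate on top 1: 0.1119. aphids: 0.7 > 0.1119 → include.
Rate on top 2: 0.2704. large caterpillars: 0.473 > 0.2704 → include.
Optimal diet: spiders, aphids, large caterpillars — 3 of 3 types.

3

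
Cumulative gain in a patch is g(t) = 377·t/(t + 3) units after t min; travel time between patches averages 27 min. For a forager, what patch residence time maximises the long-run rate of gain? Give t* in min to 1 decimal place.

By the marginal value theorem, leave when the instantaneous gain rate g'(t) equals the habitat-wide average g(t)/(T + t).
g'(t) = 377·3/(t + 3)². Setting 377·3/(t+3)² = 377t/[(t+3)(27+t)] gives 3(27+t) = t(t+3), so t² = 3×27 = 81.
t* = √81 = 9 min.

9.0 min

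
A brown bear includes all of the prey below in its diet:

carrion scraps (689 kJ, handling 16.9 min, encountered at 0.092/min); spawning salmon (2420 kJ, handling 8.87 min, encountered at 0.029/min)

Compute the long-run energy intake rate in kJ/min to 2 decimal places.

R = (0.092×689 + 0.029×2420) / (1 + 0.092×16.9 + 0.029×8.87) = 133.6/2.812 = 47.5 kJ/min.

47.50 kJ/min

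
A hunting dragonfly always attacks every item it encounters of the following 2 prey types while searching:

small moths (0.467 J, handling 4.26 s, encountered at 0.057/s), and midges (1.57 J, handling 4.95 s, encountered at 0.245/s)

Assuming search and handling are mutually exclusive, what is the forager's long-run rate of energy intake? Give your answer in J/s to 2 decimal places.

Energy encountered per unit search time: 0.057×0.467 + 0.245×1.57 = 0.4113 J/s.
Handling time per unit search time: 0.057×4.26 + 0.245×4.95 = 1.456.
Rate = 0.4113/(1 + 1.456) = 0.1675 J/s.

0.17 J/s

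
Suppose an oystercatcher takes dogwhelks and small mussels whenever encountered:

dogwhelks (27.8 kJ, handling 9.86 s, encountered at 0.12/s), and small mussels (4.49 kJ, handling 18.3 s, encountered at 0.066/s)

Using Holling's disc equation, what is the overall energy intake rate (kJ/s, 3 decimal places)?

R = (0.12×27.8 + 0.066×4.49) / (1 + 0.12×9.86 + 0.066×18.3) = 3.632/3.391 = 1.071 kJ/s.

1.071 kJ/s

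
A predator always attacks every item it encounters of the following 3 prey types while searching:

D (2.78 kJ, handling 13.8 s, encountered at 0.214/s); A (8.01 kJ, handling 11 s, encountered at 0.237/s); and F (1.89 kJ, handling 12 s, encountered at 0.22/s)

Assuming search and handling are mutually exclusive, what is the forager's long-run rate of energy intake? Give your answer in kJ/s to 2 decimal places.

0.32 kJ/s

Energy encountered per unit search time: 0.214×2.78 + 0.237×8.01 + 0.22×1.89 = 2.909 kJ/s.
Handling time per unit search time: 0.214×13.8 + 0.237×11 + 0.22×12 = 8.2.
Rate = 2.909/(1 + 8.2) = 0.3162 kJ/s.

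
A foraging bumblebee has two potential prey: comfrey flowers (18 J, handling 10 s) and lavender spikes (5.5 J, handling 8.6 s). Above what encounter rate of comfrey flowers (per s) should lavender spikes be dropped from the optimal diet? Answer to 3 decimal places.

At the threshold, the rate on comfrey flowers alone equals the profitability of lavender spikes: λ·18/(1 + λ·10) = 5.5/8.6 = 0.6395.
Rearranging, λ(18 − 0.6395×10) = 0.6395, so λ = 0.6395/11.6 = 0.05511 per s.

0.055 per s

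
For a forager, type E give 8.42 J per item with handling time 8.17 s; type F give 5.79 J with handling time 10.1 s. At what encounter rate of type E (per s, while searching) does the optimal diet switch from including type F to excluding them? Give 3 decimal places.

Drop type F once their profitability E₂/h₂ falls below the rate achievable on type E alone: E₂/h₂ = λE₁/(1 + λh₁).
Solve for λ: λE₁h₂ = E₂(1 + λh₁) → λ(E₁h₂ − E₂h₁) = E₂ → λ = E₂/(E₁h₂ − E₂h₁).
λ = 5.79/(8.42×10.1 − 5.79×8.17) = 5.79/37.74 = 0.1534 per s.

0.153 per s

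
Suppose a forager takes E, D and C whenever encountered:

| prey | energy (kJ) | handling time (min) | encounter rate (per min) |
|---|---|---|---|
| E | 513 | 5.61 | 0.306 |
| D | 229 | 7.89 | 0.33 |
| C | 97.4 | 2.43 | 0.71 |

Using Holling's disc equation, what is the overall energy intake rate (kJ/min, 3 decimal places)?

R = (0.306×513 + 0.33×229 + 0.71×97.4) / (1 + 0.306×5.61 + 0.33×7.89 + 0.71×2.43) = 301.7/7.046 = 42.82 kJ/min.

42.821 kJ/min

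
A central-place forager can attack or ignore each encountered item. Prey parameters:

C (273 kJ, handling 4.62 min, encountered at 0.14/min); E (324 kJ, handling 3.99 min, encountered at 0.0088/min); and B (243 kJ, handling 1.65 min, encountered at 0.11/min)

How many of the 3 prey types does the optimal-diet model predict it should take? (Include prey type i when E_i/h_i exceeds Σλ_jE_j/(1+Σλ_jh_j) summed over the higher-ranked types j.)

E/h in descending order: B 147, E 81.2, C 59.1 kJ/min. The optimal diet is the largest prefix of this list for which every included type satisfies E_i/h_i > R on the types above it.
Rate on top 1: 22.62. E: 81.2 > 22.62 → include.
Rate on top 2: 24.31. C: 59.1 > 24.31 → include.
Optimal diet: B, E, C — 3 of 3 types.

3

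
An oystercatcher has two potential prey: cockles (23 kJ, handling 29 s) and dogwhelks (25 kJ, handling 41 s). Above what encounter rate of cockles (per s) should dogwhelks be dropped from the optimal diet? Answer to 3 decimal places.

0.115 per s

Drop dogwhelks once their profitability E₂/h₂ falls below the rate achievable on cockles alone: E₂/h₂ = λE₁/(1 + λh₁).
Solve for λ: λE₁h₂ = E₂(1 + λh₁) → λ(E₁h₂ − E₂h₁) = E₂ → λ = E₂/(E₁h₂ − E₂h₁).
λ = 25/(23×41 − 25×29) = 25/218 = 0.1147 per s.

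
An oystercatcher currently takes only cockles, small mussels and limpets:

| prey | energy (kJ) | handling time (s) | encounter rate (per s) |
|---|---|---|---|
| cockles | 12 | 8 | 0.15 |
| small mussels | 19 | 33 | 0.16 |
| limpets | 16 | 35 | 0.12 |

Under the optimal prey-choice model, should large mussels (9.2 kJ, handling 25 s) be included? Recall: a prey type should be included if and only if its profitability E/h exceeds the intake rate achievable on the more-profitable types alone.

No

Current rate: (0.15×12 + 0.16×19 + 0.12×16)/(1 + 0.15×8 + 0.16×33 + 0.12×35) = 0.5788 kJ/s.
Profitability of large mussels: 9.2/25 = 0.368 kJ/s.
Since 0.368 < R, time spent handling large mussels is better spent searching.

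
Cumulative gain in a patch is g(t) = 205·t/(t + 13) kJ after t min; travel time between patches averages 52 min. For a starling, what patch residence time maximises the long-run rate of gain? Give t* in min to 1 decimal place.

Maximise g(t)/(T+t): set derivative to zero → g'(t)(T+t) = g(t).
g'(t) = 205·13/(t + 13)². Setting 205·13/(t+13)² = 205t/[(t+13)(52+t)] gives 13(52+t) = t(t+13), so t² = 13×52 = 676.
t* = √676 = 26 min.

26.0 min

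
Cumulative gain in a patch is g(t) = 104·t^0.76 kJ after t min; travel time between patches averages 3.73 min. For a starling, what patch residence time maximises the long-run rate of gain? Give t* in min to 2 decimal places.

By the marginal value theorem, leave when the instantaneous gain rate g'(t) equals the habitat-wide average g(t)/(T + t).
g'(t) = 0.76·104·t^-0.24. Setting 0.76·104·t^-0.24 = 104·t^0.76/(3.73+t) gives 0.76(3.73+t) = t, so 0.24·t = 0.76×3.73.
t* = 0.76×3.73/0.24 = 11.81 min.

11.81 min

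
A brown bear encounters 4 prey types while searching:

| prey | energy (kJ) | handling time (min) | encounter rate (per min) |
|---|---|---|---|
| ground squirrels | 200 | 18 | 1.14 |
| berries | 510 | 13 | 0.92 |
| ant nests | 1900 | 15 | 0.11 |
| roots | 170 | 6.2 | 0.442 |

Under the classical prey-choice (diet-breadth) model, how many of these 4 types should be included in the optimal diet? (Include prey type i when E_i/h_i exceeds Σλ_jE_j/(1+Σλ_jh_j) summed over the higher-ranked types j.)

1

E/h in descending order: ant nests 127, berries 39.2, roots 27.4, ground squirrels 11.1 kJ/min. The optimal diet is the largest prefix of this list for which every included type satisfies E_i/h_i > R on the types above it.
Rate on top 1: 78.87. berries: 39.2 < 78.87 → exclude; stop.
Optimal diet: ant nests — 1 of 4 types.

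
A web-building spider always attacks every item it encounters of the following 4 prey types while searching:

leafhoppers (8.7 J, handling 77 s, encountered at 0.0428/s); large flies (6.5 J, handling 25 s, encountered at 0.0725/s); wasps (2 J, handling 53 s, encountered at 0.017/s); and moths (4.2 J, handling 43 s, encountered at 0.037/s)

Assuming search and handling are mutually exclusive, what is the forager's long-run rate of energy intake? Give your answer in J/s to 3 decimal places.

R = Σλ_iE_i / (1 + Σλ_ih_i)
Numerator: 0.0428×8.7 + 0.0725×6.5 + 0.017×2 + 0.037×4.2 = 1.033
Denominator: 1 + 0.0428×77 + 0.0725×25 + 0.017×53 + 0.037×43 = 8.6
R = 1.033/8.6 = 0.1201 J/s

0.120 J/s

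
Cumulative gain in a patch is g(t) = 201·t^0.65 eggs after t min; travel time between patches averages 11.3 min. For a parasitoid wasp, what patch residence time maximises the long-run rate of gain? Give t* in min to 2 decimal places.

20.99 min

Optimal t* satisfies g'(t*) = g(t*)/(T + t*).
g'(t) = 0.65·201·t^-0.35. Setting 0.65·201·t^-0.35 = 201·t^0.65/(11.3+t) gives 0.65(11.3+t) = t, so 0.35·t = 0.65×11.3.
t* = 0.65×11.3/0.35 = 20.99 min.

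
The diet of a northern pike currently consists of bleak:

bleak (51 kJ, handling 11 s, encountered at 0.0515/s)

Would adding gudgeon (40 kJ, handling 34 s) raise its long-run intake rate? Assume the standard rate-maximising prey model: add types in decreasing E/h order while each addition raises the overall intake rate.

Intake rate on the current diet: R = (0.0515×51) / (1 + 0.0515×11) = 2.627/1.567 = 1.677 kJ/s.
Profitability of gudgeon: 40/34 = 1.176 kJ/s.
Since 1.176 < R, time spent handling gudgeon is better spent searching.

No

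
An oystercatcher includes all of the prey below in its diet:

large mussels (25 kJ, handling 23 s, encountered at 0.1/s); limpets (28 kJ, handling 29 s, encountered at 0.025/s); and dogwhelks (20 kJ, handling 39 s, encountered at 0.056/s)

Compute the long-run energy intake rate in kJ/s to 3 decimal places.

R = Σλ_iE_i / (1 + Σλ_ih_i)
Numerator: 0.1×25 + 0.025×28 + 0.056×20 = 4.32
Denominator: 1 + 0.1×23 + 0.025×29 + 0.056×39 = 6.209
R = 4.32/6.209 = 0.6958 kJ/s

0.696 kJ/s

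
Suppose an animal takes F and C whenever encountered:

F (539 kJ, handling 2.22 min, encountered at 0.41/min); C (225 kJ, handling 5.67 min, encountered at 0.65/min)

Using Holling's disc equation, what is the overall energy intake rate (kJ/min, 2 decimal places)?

R = Σλ_iE_i / (1 + Σλ_ih_i)
Numerator: 0.41×539 + 0.65×225 = 367.2
Denominator: 1 + 0.41×2.22 + 0.65×5.67 = 5.596
R = 367.2/5.596 = 65.63 kJ/min

65.63 kJ/min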